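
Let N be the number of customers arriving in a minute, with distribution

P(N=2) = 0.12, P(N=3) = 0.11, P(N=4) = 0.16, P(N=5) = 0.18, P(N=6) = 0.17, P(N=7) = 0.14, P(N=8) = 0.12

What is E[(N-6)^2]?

4.35

E[(N-6)^2] = Σ (n-6)^2·P(N=n)
 = 16·0.12 + 9·0.11 + 4·0.16 + 1·0.18 + 0·0.17 + 1·0.14 + 4·0.12
 = 1.92 + 0.99 + 0.64 + 0.18 + 0 + 0.14 + 0.48
 = 4.35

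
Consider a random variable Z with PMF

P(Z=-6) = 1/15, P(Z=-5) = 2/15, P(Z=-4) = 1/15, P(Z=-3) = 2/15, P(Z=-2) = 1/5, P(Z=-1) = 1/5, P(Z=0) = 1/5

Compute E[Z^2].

E[Z^2] = Σ z^2·P(Z=z)
 = 36·1/15 + 25·2/15 + 16·1/15 + 9·2/15 + 4·1/5 + 1·1/5 + 0·1/5
 = 12/5 + 10/3 + 16/15 + 6/5 + 4/5 + 1/5 + 0
 = 9

9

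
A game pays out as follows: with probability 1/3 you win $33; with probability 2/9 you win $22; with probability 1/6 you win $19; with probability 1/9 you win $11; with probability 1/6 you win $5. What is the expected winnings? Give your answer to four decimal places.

21.1111

E[payout] = 33·1/3 + 22·2/9 + 19·1/6 + 11·1/9 + 5·1/6
 = 11 + 44/9 + 19/6 + 11/9 + 5/6
 = 190/9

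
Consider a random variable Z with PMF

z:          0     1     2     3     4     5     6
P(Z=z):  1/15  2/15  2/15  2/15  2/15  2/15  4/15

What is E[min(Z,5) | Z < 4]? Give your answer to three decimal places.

1.714

P(Z < 4) = 1/15 + 2/15 + 2/15 + 2/15 = 7/15.
E[min(Z,5) | Z < 4] = [0·1/15 + 1·2/15 + 2·2/15 + 3·2/15] / (7/15)
 = 4/5 / (7/15)
 = 12/7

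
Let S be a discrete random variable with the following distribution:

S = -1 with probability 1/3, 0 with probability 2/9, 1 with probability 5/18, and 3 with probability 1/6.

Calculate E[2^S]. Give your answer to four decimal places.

2.2778

E[2^S] = Σ 2^s·P(S=s)
 = 1/2·1/3 + 1·2/9 + 2·5/18 + 8·1/6
 = 1/6 + 2/9 + 5/9 + 4/3
 = 41/18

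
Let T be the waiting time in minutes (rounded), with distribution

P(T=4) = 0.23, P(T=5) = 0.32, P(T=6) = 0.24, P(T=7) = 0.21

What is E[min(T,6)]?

E[min(T,6)] = Σ min(t,6)·P(T=t)
 = 4·0.23 + 5·0.32 + 6·0.24 + 6·0.21
 = 0.92 + 1.6 + 1.44 + 1.26
 = 5.22

5.22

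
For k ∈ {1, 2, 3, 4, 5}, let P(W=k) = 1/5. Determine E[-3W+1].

E[-3W+1] = Σ (-3w+1)·P(W=w)
 = (-2)·1/5 + (-5)·1/5 + (-8)·1/5 + (-11)·1/5 + (-14)·1/5
 = (-2/5) + (-1) + (-8/5) + (-11/5) + (-14/5)
 = -8

-8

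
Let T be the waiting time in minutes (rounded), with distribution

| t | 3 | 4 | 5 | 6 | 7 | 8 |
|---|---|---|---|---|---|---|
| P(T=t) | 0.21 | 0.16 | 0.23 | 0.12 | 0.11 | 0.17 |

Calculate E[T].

E[T] = Σ t·P(T=t)
 = 3·0.21 + 4·0.16 + 5·0.23 + 6·0.12 + 7·0.11 + 8·0.17
 = 0.63 + 0.64 + 1.15 + 0.72 + 0.77 + 1.36
 = 5.27

5.27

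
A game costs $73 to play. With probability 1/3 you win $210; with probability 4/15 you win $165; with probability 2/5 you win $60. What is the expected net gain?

E[payout] = 210·1/3 + 165·4/15 + 60·2/5
 = 70 + 44 + 24
 = 138
Net = 138 - 73 = 65

65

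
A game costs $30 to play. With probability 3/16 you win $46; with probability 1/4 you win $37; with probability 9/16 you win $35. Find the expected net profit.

7.5625

E[payout] = 46·3/16 + 37·1/4 + 35·9/16
 = 69/8 + 37/4 + 315/16
 = 601/16
Net = 601/16 - 30 = 121/16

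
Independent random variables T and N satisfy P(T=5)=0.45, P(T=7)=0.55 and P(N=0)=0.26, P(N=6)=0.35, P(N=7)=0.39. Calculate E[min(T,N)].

E[min(T,N)] = Σ_t Σ_n min(t,n) · P(T=t)P(N=n)
 = 0·0.117 + 5·0.1575 + 5·0.1755 + 0·0.143 + 6·0.1925 + 7·0.2145
 = 0 + 0.7875 + 0.8775 + 0 + 1.155 + 1.5015
 = 4.3215

4.3215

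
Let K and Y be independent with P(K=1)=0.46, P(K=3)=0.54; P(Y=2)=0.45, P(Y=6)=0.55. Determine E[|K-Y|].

2.606

E[|K-Y|] = Σ_k Σ_y |k-y| · P(K=k)P(Y=y)
 = 1·0.207 + 5·0.253 + 1·0.243 + 3·0.297
 = 0.207 + 1.265 + 0.243 + 0.891
 = 2.606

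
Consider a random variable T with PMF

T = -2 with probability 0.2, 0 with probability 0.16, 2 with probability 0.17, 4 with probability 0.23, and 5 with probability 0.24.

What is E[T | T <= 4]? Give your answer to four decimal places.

P(T <= 4) = 0.2 + 0.16 + 0.17 + 0.23 = 0.76.
E[T | T <= 4] = [(-2)·0.2 + 0·0.16 + 2·0.17 + 4·0.23] / 0.76
 = 0.86 / 0.76
 = 43/38

1.1316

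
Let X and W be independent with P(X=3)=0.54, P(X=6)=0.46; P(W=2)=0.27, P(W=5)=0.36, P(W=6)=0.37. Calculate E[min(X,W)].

E[min(X,W)] = Σ_x Σ_w min(x,w) · P(X=x)P(W=w)
 = 2·0.1458 + 3·0.1944 + 3·0.1998 + 2·0.1242 + 5·0.1656 + 6·0.1702
 = 0.2916 + 0.5832 + 0.5994 + 0.2484 + 0.828 + 1.0212
 = 3.5718

3.5718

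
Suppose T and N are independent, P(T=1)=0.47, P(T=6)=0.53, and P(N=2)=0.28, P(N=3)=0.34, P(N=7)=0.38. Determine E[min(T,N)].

E[min(T,N)] = Σ_t Σ_n min(t,n) · P(T=t)P(N=n)
 = 1·0.1316 + 1·0.1598 + 1·0.1786 + 2·0.1484 + 3·0.1802 + 6·0.2014
 = 0.1316 + 0.1598 + 0.1786 + 0.2968 + 0.5406 + 1.2084
 = 2.5158

2.5158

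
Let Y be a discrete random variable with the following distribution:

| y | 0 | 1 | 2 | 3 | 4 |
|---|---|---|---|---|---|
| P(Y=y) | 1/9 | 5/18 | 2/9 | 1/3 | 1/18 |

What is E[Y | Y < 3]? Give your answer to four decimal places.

P(Y < 3) = 1/9 + 5/18 + 2/9 = 11/18.
E[Y | Y < 3] = [0·1/9 + 1·5/18 + 2·2/9] / (11/18)
 = 13/18 / (11/18)
 = 13/11

1.1818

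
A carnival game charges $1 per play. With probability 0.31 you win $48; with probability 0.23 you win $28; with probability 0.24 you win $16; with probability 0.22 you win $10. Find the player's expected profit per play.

26.36

E[payout] = 48·0.31 + 28·0.23 + 16·0.24 + 10·0.22
 = 14.88 + 6.44 + 3.84 + 2.2
 = 27.36
Net = 27.36 - 1 = 26.36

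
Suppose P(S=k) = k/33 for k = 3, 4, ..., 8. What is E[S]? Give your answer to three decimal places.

6.030

E[S] = Σ s·P(S=s)
 = 3·1/11 + 4·4/33 + 5·5/33 + 6·2/11 + 7·7/33 + 8·8/33
 = 3/11 + 16/33 + 25/33 + 12/11 + 49/33 + 64/33
 = 199/33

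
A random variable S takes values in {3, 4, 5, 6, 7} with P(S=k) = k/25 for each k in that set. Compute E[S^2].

E[S^2] = Σ s^2·P(S=s)
 = 9·3/25 + 16·4/25 + 25·1/5 + 36·6/25 + 49·7/25
 = 27/25 + 64/25 + 5 + 216/25 + 343/25
 = 31

31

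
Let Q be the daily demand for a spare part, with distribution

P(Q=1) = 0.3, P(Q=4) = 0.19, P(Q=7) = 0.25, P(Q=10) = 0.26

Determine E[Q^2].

E[Q^2] = Σ q^2·P(Q=q)
 = 1·0.3 + 16·0.19 + 49·0.25 + 100·0.26
 = 0.3 + 3.04 + 12.25 + 26
 = 41.59

41.59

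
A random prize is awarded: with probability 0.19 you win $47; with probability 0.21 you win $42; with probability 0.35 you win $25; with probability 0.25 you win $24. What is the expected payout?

E[payout] = 47·0.19 + 42·0.21 + 25·0.35 + 24·0.25
 = 8.93 + 8.82 + 8.75 + 6
 = 32.5

32.5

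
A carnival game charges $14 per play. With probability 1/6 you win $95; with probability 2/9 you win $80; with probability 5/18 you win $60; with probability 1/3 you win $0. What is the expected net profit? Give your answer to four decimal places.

E[payout] = 95·1/6 + 80·2/9 + 60·5/18 + 0·1/3
 = 95/6 + 160/9 + 50/3 + 0
 = 905/18
Net = 905/18 - 14 = 653/18

36.2778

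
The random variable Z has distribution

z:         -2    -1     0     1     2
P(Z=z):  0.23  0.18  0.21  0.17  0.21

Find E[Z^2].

2.11

E[Z^2] = Σ z^2·P(Z=z)
 = 4·0.23 + 1·0.18 + 0·0.21 + 1·0.17 + 4·0.21
 = 0.92 + 0.18 + 0 + 0.17 + 0.84
 = 2.11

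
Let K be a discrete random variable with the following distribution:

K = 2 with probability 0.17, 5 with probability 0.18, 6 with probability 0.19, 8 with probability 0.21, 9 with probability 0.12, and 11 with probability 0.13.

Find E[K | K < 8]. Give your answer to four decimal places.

P(K < 8) = 0.17 + 0.18 + 0.19 = 0.54.
E[K | K < 8] = [2·0.17 + 5·0.18 + 6·0.19] / 0.54
 = 2.38 / 0.54
 = 119/27

4.4074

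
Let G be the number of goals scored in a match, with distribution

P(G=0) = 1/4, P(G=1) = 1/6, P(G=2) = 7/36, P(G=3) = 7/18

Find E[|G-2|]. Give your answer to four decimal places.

1.0556

E[|G-2|] = Σ |g-2|·P(G=g)
 = 2·1/4 + 1·1/6 + 0·7/36 + 1·7/18
 = 1/2 + 1/6 + 0 + 7/18
 = 19/18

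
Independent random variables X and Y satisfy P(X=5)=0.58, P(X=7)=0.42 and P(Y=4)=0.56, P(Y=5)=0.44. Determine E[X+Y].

E[X+Y] = Σ_x Σ_y (x+y) · P(X=x)P(Y=y)
 = 9·0.3248 + 10·0.2552 + 11·0.2352 + 12·0.1848
 = 2.9232 + 2.552 + 2.5872 + 2.2176
 = 10.28

10.28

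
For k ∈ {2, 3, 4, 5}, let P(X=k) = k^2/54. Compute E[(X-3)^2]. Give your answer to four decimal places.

2.2222

E[(X-3)^2] = Σ (x-3)^2·P(X=x)
 = 1·2/27 + 0·1/6 + 1·8/27 + 4·25/54
 = 2/27 + 0 + 8/27 + 50/27
 = 20/9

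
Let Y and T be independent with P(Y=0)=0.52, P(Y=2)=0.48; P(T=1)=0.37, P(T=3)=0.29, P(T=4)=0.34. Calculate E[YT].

2.496

E[YT] = Σ_y Σ_t yt · P(Y=y)P(T=t)
 = 0·0.1924 + 0·0.1508 + 0·0.1768 + 2·0.1776 + 6·0.1392 + 8·0.1632
 = 0 + 0 + 0 + 0.3552 + 0.8352 + 1.3056
 = 2.496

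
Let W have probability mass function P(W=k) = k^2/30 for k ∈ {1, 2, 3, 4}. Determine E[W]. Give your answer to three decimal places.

E[W] = Σ w·P(W=w)
 = 1·1/30 + 2·2/15 + 3·3/10 + 4·8/15
 = 1/30 + 4/15 + 9/10 + 32/15
 = 10/3

3.333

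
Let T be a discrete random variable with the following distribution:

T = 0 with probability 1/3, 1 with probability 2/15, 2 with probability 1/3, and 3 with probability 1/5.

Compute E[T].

1.4

E[T] = Σ t·P(T=t)
 = 0·1/3 + 1·2/15 + 2·1/3 + 3·1/5
 = 0 + 2/15 + 2/3 + 3/5
 = 7/5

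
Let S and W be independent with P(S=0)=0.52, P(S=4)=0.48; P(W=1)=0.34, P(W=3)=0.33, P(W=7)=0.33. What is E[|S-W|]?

E[|S-W|] = Σ_s Σ_w |s-w| · P(S=s)P(W=w)
 = 1·0.1768 + 3·0.1716 + 7·0.1716 + 3·0.1632 + 1·0.1584 + 3·0.1584
 = 0.1768 + 0.5148 + 1.2012 + 0.4896 + 0.1584 + 0.4752
 = 3.016

3.016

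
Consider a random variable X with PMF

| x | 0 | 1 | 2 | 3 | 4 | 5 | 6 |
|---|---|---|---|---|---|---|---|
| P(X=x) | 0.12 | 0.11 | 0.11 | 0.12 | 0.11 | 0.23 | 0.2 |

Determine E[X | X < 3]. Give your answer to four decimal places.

P(X < 3) = 0.12 + 0.11 + 0.11 = 0.34.
E[X | X < 3] = [0·0.12 + 1·0.11 + 2·0.11] / 0.34
 = 0.33 / 0.34
 = 33/34

0.9706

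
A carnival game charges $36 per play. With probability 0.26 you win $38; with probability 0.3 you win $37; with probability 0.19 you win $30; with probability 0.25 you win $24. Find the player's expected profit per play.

E[payout] = 38·0.26 + 37·0.3 + 30·0.19 + 24·0.25
 = 9.88 + 11.1 + 5.7 + 6
 = 32.68
Net = 32.68 - 36 = -3.32

-3.32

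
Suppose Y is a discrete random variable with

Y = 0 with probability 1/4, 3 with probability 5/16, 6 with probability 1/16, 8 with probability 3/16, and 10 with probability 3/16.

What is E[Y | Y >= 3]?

6.25

P(Y >= 3) = 5/16 + 1/16 + 3/16 + 3/16 = 3/4.
E[Y | Y >= 3] = [3·5/16 + 6·1/16 + 8·3/16 + 10·3/16] / (3/4)
 = 75/16 / (3/4)
 = 25/4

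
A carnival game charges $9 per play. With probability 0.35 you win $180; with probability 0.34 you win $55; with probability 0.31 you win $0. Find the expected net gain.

72.7

E[payout] = 180·0.35 + 55·0.34 + 0·0.31
 = 63 + 18.7 + 0
 = 81.7
Net = 81.7 - 9 = 72.7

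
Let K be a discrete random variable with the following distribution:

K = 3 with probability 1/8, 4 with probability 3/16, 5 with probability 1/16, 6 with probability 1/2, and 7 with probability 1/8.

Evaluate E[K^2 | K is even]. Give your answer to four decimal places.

30.5455

P(K is even) = 3/16 + 1/2 = 11/16.
E[K^2 | K is even] = [16·3/16 + 36·1/2] / (11/16)
 = 21 / (11/16)
 = 336/11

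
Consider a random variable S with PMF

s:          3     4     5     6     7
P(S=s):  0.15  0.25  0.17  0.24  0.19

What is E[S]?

E[S] = Σ s·P(S=s)
 = 3·0.15 + 4·0.25 + 5·0.17 + 6·0.24 + 7·0.19
 = 0.45 + 1 + 0.85 + 1.44 + 1.33
 = 5.07

5.07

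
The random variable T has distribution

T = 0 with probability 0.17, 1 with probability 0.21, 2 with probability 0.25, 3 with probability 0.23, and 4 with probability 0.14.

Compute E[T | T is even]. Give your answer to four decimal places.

1.8929

P(T is even) = 0.17 + 0.25 + 0.14 = 0.56.
E[T | T is even] = [0·0.17 + 2·0.25 + 4·0.14] / 0.56
 = 1.06 / 0.56
 = 53/28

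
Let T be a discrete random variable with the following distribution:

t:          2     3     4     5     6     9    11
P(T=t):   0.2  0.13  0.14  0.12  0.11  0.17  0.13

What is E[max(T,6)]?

7.16

E[max(T,6)] = Σ max(t,6)·P(T=t)
 = 6·0.2 + 6·0.13 + 6·0.14 + 6·0.12 + 6·0.11 + 9·0.17 + 11·0.13
 = 1.2 + 0.78 + 0.84 + 0.72 + 0.66 + 1.53 + 1.43
 = 7.16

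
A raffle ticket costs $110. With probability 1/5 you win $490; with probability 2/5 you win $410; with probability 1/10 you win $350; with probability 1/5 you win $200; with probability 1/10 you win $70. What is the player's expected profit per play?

234

E[payout] = 490·1/5 + 410·2/5 + 350·1/10 + 200·1/5 + 70·1/10
 = 98 + 164 + 35 + 40 + 7
 = 344
Net = 344 - 110 = 234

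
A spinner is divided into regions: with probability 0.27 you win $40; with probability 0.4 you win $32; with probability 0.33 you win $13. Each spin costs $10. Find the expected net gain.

17.89

E[payout] = 40·0.27 + 32·0.4 + 13·0.33
 = 10.8 + 12.8 + 4.29
 = 27.89
Net = 27.89 - 10 = 17.89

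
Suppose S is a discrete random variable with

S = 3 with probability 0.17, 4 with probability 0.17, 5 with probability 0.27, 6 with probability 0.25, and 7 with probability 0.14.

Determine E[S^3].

151.24

E[S^3] = Σ s^3·P(S=s)
 = 27·0.17 + 64·0.17 + 125·0.27 + 216·0.25 + 343·0.14
 = 4.59 + 10.88 + 33.75 + 54 + 48.02
 = 151.24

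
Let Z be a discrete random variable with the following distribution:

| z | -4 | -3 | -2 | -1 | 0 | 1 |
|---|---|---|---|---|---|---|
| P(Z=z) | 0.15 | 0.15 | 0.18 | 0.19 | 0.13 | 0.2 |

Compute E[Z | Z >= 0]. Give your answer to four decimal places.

0.6061

P(Z >= 0) = 0.13 + 0.2 = 0.33.
E[Z | Z >= 0] = [0·0.13 + 1·0.2] / 0.33
 = 0.2 / 0.33
 = 20/33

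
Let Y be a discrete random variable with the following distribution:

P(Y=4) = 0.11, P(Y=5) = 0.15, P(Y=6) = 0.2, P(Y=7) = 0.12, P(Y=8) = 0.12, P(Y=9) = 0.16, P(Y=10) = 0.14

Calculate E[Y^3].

428.23

E[Y^3] = Σ y^3·P(Y=y)
 = 64·0.11 + 125·0.15 + 216·0.2 + 343·0.12 + 512·0.12 + 729·0.16 + 1000·0.14
 = 7.04 + 18.75 + 43.2 + 41.16 + 61.44 + 116.64 + 140
 = 428.23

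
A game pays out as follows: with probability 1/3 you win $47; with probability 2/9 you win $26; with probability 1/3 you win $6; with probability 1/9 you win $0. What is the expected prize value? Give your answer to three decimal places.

E[payout] = 47·1/3 + 26·2/9 + 6·1/3 + 0·1/9
 = 47/3 + 52/9 + 2 + 0
 = 211/9

23.444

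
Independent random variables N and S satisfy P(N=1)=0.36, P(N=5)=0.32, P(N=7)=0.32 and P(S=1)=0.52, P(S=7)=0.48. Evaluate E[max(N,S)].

E[max(N,S)] = Σ_n Σ_s max(n,s) · P(N=n)P(S=s)
 = 1·0.1872 + 7·0.1728 + 5·0.1664 + 7·0.1536 + 7·0.1664 + 7·0.1536
 = 0.1872 + 1.2096 + 0.832 + 1.0752 + 1.1648 + 1.0752
 = 5.544

5.544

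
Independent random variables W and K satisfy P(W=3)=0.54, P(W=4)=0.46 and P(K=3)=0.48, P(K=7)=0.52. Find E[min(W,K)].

E[min(W,K)] = Σ_w Σ_k min(w,k) · P(W=w)P(K=k)
 = 3·0.2592 + 3·0.2808 + 3·0.2208 + 4·0.2392
 = 0.7776 + 0.8424 + 0.6624 + 0.9568
 = 3.2392

3.2392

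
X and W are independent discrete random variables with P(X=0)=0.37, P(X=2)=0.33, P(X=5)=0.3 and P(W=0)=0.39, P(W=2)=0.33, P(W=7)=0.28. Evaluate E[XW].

E[XW] = Σ_x Σ_w xw · P(X=x)P(W=w)
 = 0·0.1443 + 0·0.1221 + 0·0.1036 + 0·0.1287 + 4·0.1089 + 14·0.0924 + 0·0.117 + 10·0.099 + 35·0.084
 = 0 + 0 + 0 + 0 + 0.4356 + 1.2936 + 0 + 0.99 + 2.94
 = 5.6592

5.6592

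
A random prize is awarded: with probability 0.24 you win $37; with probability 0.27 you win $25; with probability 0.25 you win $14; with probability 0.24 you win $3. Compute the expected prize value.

19.85

E[payout] = 37·0.24 + 25·0.27 + 14·0.25 + 3·0.24
 = 8.88 + 6.75 + 3.5 + 0.72
 = 19.85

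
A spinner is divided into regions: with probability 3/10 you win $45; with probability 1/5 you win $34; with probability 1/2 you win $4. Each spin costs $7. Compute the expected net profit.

E[payout] = 45·3/10 + 34·1/5 + 4·1/2
 = 27/2 + 34/5 + 2
 = 223/10
Net = 223/10 - 7 = 153/10

15.3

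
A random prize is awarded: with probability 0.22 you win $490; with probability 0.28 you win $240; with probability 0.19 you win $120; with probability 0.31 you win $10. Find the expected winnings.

200.9

E[payout] = 490·0.22 + 240·0.28 + 120·0.19 + 10·0.31
 = 107.8 + 67.2 + 22.8 + 3.1
 = 200.9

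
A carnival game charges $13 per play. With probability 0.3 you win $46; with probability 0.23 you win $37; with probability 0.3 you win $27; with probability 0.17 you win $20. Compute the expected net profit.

20.81

E[payout] = 46·0.3 + 37·0.23 + 27·0.3 + 20·0.17
 = 13.8 + 8.51 + 8.1 + 3.4
 = 33.81
Net = 33.81 - 13 = 20.81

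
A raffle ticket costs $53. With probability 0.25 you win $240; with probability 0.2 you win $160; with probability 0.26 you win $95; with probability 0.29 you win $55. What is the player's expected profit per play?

E[payout] = 240·0.25 + 160·0.2 + 95·0.26 + 55·0.29
 = 60 + 32 + 24.7 + 15.95
 = 132.65
Net = 132.65 - 53 = 79.65

79.65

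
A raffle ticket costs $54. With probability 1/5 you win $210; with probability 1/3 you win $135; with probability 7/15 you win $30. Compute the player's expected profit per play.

47

E[payout] = 210·1/5 + 135·1/3 + 30·7/15
 = 42 + 45 + 14
 = 101
Net = 101 - 54 = 47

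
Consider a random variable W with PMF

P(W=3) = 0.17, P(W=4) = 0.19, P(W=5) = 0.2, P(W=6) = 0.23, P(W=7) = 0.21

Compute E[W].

E[W] = Σ w·P(W=w)
 = 3·0.17 + 4·0.19 + 5·0.2 + 6·0.23 + 7·0.21
 = 0.51 + 0.76 + 1 + 1.38 + 1.47
 = 5.12

5.12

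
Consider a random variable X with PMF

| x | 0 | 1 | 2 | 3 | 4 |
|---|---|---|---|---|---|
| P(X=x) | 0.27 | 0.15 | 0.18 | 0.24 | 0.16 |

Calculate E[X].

1.87

E[X] = Σ x·P(X=x)
 = 0·0.27 + 1·0.15 + 2·0.18 + 3·0.24 + 4·0.16
 = 0 + 0.15 + 0.36 + 0.72 + 0.64
 = 1.87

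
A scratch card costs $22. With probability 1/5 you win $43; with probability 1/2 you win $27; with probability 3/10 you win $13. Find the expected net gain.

4

E[payout] = 43·1/5 + 27·1/2 + 13·3/10
 = 43/5 + 27/2 + 39/10
 = 26
Net = 26 - 22 = 4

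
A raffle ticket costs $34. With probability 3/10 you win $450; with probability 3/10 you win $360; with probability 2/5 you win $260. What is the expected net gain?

313

E[payout] = 450·3/10 + 360·3/10 + 260·2/5
 = 135 + 108 + 104
 = 347
Net = 347 - 34 = 313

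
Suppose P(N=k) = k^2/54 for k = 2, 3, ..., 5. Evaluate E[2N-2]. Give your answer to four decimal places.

E[2N-2] = Σ (2n-2)·P(N=n)
 = 2·2/27 + 4·1/6 + 6·8/27 + 8·25/54
 = 4/27 + 2/3 + 16/9 + 100/27
 = 170/27

6.2963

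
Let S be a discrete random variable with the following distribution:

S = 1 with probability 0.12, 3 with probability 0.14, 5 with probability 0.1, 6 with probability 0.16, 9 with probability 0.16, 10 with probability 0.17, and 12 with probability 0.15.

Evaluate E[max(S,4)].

E[max(S,4)] = Σ max(s,4)·P(S=s)
 = 4·0.12 + 4·0.14 + 5·0.1 + 6·0.16 + 9·0.16 + 10·0.17 + 12·0.15
 = 0.48 + 0.56 + 0.5 + 0.96 + 1.44 + 1.7 + 1.8
 = 7.44

7.44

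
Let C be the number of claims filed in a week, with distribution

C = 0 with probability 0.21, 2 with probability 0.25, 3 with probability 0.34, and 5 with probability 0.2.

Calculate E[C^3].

E[C^3] = Σ c^3·P(C=c)
 = 0·0.21 + 8·0.25 + 27·0.34 + 125·0.2
 = 0 + 2 + 9.18 + 25
 = 36.18

36.18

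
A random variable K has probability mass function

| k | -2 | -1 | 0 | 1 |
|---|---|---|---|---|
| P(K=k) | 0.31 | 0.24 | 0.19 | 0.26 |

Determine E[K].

E[K] = Σ k·P(K=k)
 = (-2)·0.31 + (-1)·0.24 + 0·0.19 + 1·0.26
 = (-0.62) + (-0.24) + 0 + 0.26
 = -0.6

-0.6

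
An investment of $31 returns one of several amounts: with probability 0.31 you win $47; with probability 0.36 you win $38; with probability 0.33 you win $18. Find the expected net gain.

E[payout] = 47·0.31 + 38·0.36 + 18·0.33
 = 14.57 + 13.68 + 5.94
 = 34.19
Net = 34.19 - 31 = 3.19

3.19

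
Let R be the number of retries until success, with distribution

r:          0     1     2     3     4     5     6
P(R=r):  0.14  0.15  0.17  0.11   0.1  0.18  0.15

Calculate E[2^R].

E[2^R] = Σ 2^r·P(R=r)
 = 1·0.14 + 2·0.15 + 4·0.17 + 8·0.11 + 16·0.1 + 32·0.18 + 64·0.15
 = 0.14 + 0.3 + 0.68 + 0.88 + 1.6 + 5.76 + 9.6
 = 18.96

18.96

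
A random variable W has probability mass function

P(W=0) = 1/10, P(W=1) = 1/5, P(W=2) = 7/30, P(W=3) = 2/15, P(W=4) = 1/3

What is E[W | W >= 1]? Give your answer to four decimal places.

P(W >= 1) = 1/5 + 7/30 + 2/15 + 1/3 = 9/10.
E[W | W >= 1] = [1·1/5 + 2·7/30 + 3·2/15 + 4·1/3] / (9/10)
 = 12/5 / (9/10)
 = 8/3

2.6667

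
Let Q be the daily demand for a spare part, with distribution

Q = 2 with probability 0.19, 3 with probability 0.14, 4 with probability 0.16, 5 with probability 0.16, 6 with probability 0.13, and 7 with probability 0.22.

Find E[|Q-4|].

E[|Q-4|] = Σ |q-4|·P(Q=q)
 = 2·0.19 + 1·0.14 + 0·0.16 + 1·0.16 + 2·0.13 + 3·0.22
 = 0.38 + 0.14 + 0 + 0.16 + 0.26 + 0.66
 = 1.6

1.6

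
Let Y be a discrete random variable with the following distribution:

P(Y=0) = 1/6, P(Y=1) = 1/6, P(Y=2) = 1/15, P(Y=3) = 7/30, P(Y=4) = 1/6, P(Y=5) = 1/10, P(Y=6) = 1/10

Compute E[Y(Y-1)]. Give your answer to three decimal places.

E[Y(Y-1)] = Σ y(y-1)·P(Y=y)
 = 0·1/6 + 0·1/6 + 2·1/15 + 6·7/30 + 12·1/6 + 20·1/10 + 30·1/10
 = 0 + 0 + 2/15 + 7/5 + 2 + 2 + 3
 = 128/15

8.533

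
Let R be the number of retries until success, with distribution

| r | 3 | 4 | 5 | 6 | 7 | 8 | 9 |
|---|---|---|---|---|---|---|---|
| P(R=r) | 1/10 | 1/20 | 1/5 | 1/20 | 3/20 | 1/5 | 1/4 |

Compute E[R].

6.7

E[R] = Σ r·P(R=r)
 = 3·1/10 + 4·1/20 + 5·1/5 + 6·1/20 + 7·3/20 + 8·1/5 + 9·1/4
 = 3/10 + 1/5 + 1 + 3/10 + 21/20 + 8/5 + 9/4
 = 67/10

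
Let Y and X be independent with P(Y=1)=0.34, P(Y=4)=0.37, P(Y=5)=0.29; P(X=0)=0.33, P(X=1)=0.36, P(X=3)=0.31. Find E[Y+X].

E[Y+X] = Σ_y Σ_x (y+x) · P(Y=y)P(X=x)
 = 1·0.1122 + 2·0.1224 + 4·0.1054 + 4·0.1221 + 5·0.1332 + 7·0.1147 + 5·0.0957 + 6·0.1044 + 8·0.0899
 = 0.1122 + 0.2448 + 0.4216 + 0.4884 + 0.666 + 0.8029 + 0.4785 + 0.6264 + 0.7192
 = 4.56

4.56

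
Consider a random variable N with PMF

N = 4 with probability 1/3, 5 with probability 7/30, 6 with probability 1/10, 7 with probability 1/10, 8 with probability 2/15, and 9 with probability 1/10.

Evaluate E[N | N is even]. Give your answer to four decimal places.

5.2941

P(N is even) = 1/3 + 1/10 + 2/15 = 17/30.
E[N | N is even] = [4·1/3 + 6·1/10 + 8·2/15] / (17/30)
 = 3 / (17/30)
 = 90/17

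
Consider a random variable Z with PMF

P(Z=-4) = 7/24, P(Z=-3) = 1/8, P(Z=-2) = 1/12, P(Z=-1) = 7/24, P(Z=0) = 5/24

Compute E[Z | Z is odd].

-1.6

P(Z is odd) = 1/8 + 7/24 = 5/12.
E[Z | Z is odd] = [(-3)·1/8 + (-1)·7/24] / (5/12)
 = -2/3 / (5/12)
 = -8/5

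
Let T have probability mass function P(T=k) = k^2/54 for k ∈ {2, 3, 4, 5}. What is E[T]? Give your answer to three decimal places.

4.148

E[T] = Σ t·P(T=t)
 = 2·2/27 + 3·1/6 + 4·8/27 + 5·25/54
 = 4/27 + 1/2 + 32/27 + 125/54
 = 112/27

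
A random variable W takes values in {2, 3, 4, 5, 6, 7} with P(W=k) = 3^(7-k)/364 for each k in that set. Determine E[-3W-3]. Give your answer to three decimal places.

-10.475

E[-3W-3] = Σ (-3w-3)·P(W=w)
 = (-9)·243/364 + (-12)·81/364 + (-15)·27/364 + (-18)·9/364 + (-21)·3/364 + (-24)·1/364
 = (-2187/364) + (-243/91) + (-405/364) + (-81/182) + (-9/52) + (-6/91)
 = -3813/364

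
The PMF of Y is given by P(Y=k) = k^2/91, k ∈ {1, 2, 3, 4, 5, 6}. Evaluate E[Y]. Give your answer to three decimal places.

4.846

E[Y] = Σ y·P(Y=y)
 = 1·1/91 + 2·4/91 + 3·9/91 + 4·16/91 + 5·25/91 + 6·36/91
 = 1/91 + 8/91 + 27/91 + 64/91 + 125/91 + 216/91
 = 63/13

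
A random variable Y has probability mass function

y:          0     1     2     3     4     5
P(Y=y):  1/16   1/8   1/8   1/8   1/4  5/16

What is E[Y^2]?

E[Y^2] = Σ y^2·P(Y=y)
 = 0·1/16 + 1·1/8 + 4·1/8 + 9·1/8 + 16·1/4 + 25·5/16
 = 0 + 1/8 + 1/2 + 9/8 + 4 + 125/16
 = 217/16

13.5625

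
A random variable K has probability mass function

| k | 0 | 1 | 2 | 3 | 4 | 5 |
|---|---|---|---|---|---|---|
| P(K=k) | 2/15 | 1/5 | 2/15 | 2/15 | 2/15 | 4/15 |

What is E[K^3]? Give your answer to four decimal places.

E[K^3] = Σ k^3·P(K=k)
 = 0·2/15 + 1·1/5 + 8·2/15 + 27·2/15 + 64·2/15 + 125·4/15
 = 0 + 1/5 + 16/15 + 18/5 + 128/15 + 100/3
 = 701/15

46.7333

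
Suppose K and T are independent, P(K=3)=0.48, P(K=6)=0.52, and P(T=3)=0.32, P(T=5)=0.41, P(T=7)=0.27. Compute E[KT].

22.344

E[KT] = Σ_k Σ_t kt · P(K=k)P(T=t)
 = 9·0.1536 + 15·0.1968 + 21·0.1296 + 18·0.1664 + 30·0.2132 + 42·0.1404
 = 1.3824 + 2.952 + 2.7216 + 2.9952 + 6.396 + 5.8968
 = 22.344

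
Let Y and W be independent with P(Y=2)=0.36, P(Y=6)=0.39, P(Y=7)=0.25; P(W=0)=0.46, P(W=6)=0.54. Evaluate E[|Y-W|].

3.1252

E[|Y-W|] = Σ_y Σ_w |y-w| · P(Y=y)P(W=w)
 = 2·0.1656 + 4·0.1944 + 6·0.1794 + 0·0.2106 + 7·0.115 + 1·0.135
 = 0.3312 + 0.7776 + 1.0764 + 0 + 0.805 + 0.135
 = 3.1252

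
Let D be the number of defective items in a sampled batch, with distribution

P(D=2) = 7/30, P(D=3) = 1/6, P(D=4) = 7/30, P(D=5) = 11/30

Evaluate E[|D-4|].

1

E[|D-4|] = Σ |d-4|·P(D=d)
 = 2·7/30 + 1·1/6 + 0·7/30 + 1·11/30
 = 7/15 + 1/6 + 0 + 11/30
 = 1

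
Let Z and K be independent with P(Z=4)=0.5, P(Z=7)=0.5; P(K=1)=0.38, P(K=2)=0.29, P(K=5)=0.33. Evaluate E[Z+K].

E[Z+K] = Σ_z Σ_k (z+k) · P(Z=z)P(K=k)
 = 5·0.19 + 6·0.145 + 9·0.165 + 8·0.19 + 9·0.145 + 12·0.165
 = 0.95 + 0.87 + 1.485 + 1.52 + 1.305 + 1.98
 = 8.11

8.11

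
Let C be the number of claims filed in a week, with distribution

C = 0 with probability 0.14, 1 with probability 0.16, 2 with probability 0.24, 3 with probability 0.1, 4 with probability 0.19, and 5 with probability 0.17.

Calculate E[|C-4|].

1.79

E[|C-4|] = Σ |c-4|·P(C=c)
 = 4·0.14 + 3·0.16 + 2·0.24 + 1·0.1 + 0·0.19 + 1·0.17
 = 0.56 + 0.48 + 0.48 + 0.1 + 0 + 0.17
 = 1.79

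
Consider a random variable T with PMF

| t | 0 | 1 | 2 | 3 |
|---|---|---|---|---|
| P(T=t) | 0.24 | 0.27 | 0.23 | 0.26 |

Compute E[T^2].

3.53

E[T^2] = Σ t^2·P(T=t)
 = 0·0.24 + 1·0.27 + 4·0.23 + 9·0.26
 = 0 + 0.27 + 0.92 + 2.34
 = 3.53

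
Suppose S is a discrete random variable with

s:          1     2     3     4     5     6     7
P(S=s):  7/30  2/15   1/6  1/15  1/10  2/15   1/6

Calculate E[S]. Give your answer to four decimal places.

3.7333

E[S] = Σ s·P(S=s)
 = 1·7/30 + 2·2/15 + 3·1/6 + 4·1/15 + 5·1/10 + 6·2/15 + 7·1/6
 = 7/30 + 4/15 + 1/2 + 4/15 + 1/2 + 4/5 + 7/6
 = 56/15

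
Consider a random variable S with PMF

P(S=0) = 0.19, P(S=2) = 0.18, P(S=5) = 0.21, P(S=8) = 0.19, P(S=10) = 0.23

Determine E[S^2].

41.13

E[S^2] = Σ s^2·P(S=s)
 = 0·0.19 + 4·0.18 + 25·0.21 + 64·0.19 + 100·0.23
 = 0 + 0.72 + 5.25 + 12.16 + 23
 = 41.13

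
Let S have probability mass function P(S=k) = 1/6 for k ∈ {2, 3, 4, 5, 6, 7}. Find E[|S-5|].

E[|S-5|] = Σ |s-5|·P(S=s)
 = 3·1/6 + 2·1/6 + 1·1/6 + 0·1/6 + 1·1/6 + 2·1/6
 = 1/2 + 1/3 + 1/6 + 0 + 1/6 + 1/3
 = 3/2

1.5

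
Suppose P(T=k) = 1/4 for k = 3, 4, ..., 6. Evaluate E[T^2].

21.5

E[T^2] = Σ t^2·P(T=t)
 = 9·1/4 + 16·1/4 + 25·1/4 + 36·1/4
 = 9/4 + 4 + 25/4 + 9
 = 43/2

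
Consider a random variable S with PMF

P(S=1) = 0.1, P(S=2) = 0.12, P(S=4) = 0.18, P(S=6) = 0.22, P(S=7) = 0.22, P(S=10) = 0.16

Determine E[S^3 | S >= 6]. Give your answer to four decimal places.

P(S >= 6) = 0.22 + 0.22 + 0.16 = 0.6.
E[S^3 | S >= 6] = [216·0.22 + 343·0.22 + 1000·0.16] / 0.6
 = 282.98 / 0.6
 = 14149/30

471.6333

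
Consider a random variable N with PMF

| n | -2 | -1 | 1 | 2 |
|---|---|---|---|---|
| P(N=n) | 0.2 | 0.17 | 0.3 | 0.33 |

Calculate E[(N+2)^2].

8.15

E[(N+2)^2] = Σ (n+2)^2·P(N=n)
 = 0·0.2 + 1·0.17 + 9·0.3 + 16·0.33
 = 0 + 0.17 + 2.7 + 5.28
 = 8.15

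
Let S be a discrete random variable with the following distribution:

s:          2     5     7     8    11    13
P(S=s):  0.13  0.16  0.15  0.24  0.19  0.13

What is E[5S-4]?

35.05

E[5S-4] = Σ (5s-4)·P(S=s)
 = 6·0.13 + 21·0.16 + 31·0.15 + 36·0.24 + 51·0.19 + 61·0.13
 = 0.78 + 3.36 + 4.65 + 8.64 + 9.69 + 7.93
 = 35.05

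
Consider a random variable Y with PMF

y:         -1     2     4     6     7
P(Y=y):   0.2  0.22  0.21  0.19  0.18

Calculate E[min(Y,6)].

E[min(Y,6)] = Σ min(y,6)·P(Y=y)
 = (-1)·0.2 + 2·0.22 + 4·0.21 + 6·0.19 + 6·0.18
 = (-0.2) + 0.44 + 0.84 + 1.14 + 1.08
 = 3.3

3.3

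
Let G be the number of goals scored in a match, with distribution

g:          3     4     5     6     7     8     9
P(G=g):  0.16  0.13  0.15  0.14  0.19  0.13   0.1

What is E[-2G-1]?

E[-2G-1] = Σ (-2g-1)·P(G=g)
 = (-7)·0.16 + (-9)·0.13 + (-11)·0.15 + (-13)·0.14 + (-15)·0.19 + (-17)·0.13 + (-19)·0.1
 = (-1.12) + (-1.17) + (-1.65) + (-1.82) + (-2.85) + (-2.21) + (-1.9)
 = -12.72

-12.72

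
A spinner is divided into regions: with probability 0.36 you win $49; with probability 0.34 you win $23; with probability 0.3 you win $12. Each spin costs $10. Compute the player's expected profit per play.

E[payout] = 49·0.36 + 23·0.34 + 12·0.3
 = 17.64 + 7.82 + 3.6
 = 29.06
Net = 29.06 - 10 = 19.06

19.06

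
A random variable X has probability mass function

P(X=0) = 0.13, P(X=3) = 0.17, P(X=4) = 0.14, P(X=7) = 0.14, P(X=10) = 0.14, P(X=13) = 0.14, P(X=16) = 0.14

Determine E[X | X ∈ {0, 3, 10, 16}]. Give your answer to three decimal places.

7.155

P(X ∈ {0, 3, 10, 16}) = 0.13 + 0.17 + 0.14 + 0.14 = 0.58.
E[X | X ∈ {0, 3, 10, 16}] = [0·0.13 + 3·0.17 + 10·0.14 + 16·0.14] / 0.58
 = 4.15 / 0.58
 = 415/58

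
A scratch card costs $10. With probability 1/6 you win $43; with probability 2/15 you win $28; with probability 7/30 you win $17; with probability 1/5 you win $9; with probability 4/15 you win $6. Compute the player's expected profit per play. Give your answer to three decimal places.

E[payout] = 43·1/6 + 28·2/15 + 17·7/30 + 9·1/5 + 6·4/15
 = 43/6 + 56/15 + 119/30 + 9/5 + 8/5
 = 274/15
Net = 274/15 - 10 = 124/15

8.267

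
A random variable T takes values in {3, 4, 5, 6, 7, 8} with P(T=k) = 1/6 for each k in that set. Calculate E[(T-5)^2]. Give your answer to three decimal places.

E[(T-5)^2] = Σ (t-5)^2·P(T=t)
 = 4·1/6 + 1·1/6 + 0·1/6 + 1·1/6 + 4·1/6 + 9·1/6
 = 2/3 + 1/6 + 0 + 1/6 + 2/3 + 3/2
 = 19/6

3.167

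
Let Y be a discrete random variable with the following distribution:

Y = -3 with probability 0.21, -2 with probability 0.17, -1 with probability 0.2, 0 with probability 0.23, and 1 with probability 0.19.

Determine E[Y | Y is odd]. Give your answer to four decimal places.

P(Y is odd) = 0.21 + 0.2 + 0.19 = 0.6.
E[Y | Y is odd] = [(-3)·0.21 + (-1)·0.2 + 1·0.19] / 0.6
 = -0.64 / 0.6
 = -16/15

-1.0667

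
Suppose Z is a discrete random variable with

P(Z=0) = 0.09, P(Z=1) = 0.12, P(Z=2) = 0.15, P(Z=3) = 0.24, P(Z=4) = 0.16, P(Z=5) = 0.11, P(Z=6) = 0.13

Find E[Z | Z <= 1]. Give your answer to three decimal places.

0.571

P(Z <= 1) = 0.09 + 0.12 = 0.21.
E[Z | Z <= 1] = [0·0.09 + 1·0.12] / 0.21
 = 0.12 / 0.21
 = 4/7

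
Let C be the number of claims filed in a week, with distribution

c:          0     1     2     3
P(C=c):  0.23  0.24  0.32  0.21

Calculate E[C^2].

E[C^2] = Σ c^2·P(C=c)
 = 0·0.23 + 1·0.24 + 4·0.32 + 9·0.21
 = 0 + 0.24 + 1.28 + 1.89
 = 3.41

3.41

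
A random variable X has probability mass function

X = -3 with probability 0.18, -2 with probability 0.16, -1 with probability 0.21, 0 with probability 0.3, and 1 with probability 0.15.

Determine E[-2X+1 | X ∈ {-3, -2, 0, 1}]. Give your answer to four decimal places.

2.7975

P(X ∈ {-3, -2, 0, 1}) = 0.18 + 0.16 + 0.3 + 0.15 = 0.79.
E[-2X+1 | X ∈ {-3, -2, 0, 1}] = [7·0.18 + 5·0.16 + 1·0.3 + (-1)·0.15] / 0.79
 = 2.21 / 0.79
 = 221/79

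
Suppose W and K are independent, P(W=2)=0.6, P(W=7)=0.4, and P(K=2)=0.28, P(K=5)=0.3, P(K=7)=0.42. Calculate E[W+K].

E[W+K] = Σ_w Σ_k (w+k) · P(W=w)P(K=k)
 = 4·0.168 + 7·0.18 + 9·0.252 + 9·0.112 + 12·0.12 + 14·0.168
 = 0.672 + 1.26 + 2.268 + 1.008 + 1.44 + 2.352
 = 9

9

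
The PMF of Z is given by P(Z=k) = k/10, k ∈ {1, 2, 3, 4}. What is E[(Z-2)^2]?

2

E[(Z-2)^2] = Σ (z-2)^2·P(Z=z)
 = 1·1/10 + 0·1/5 + 1·3/10 + 4·2/5
 = 1/10 + 0 + 3/10 + 8/5
 = 2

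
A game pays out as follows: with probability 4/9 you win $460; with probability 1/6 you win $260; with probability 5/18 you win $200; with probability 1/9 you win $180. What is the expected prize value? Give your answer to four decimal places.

E[payout] = 460·4/9 + 260·1/6 + 200·5/18 + 180·1/9
 = 1840/9 + 130/3 + 500/9 + 20
 = 970/3

323.3333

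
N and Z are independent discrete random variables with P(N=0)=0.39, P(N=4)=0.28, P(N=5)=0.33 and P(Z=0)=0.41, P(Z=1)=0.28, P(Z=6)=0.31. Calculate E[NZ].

E[NZ] = Σ_n Σ_z nz · P(N=n)P(Z=z)
 = 0·0.1599 + 0·0.1092 + 0·0.1209 + 0·0.1148 + 4·0.0784 + 24·0.0868 + 0·0.1353 + 5·0.0924 + 30·0.1023
 = 0 + 0 + 0 + 0 + 0.3136 + 2.0832 + 0 + 0.462 + 3.069
 = 5.9278

5.9278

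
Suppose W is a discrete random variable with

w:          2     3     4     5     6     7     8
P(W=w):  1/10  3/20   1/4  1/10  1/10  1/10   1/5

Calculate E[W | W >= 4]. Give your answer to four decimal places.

P(W >= 4) = 1/4 + 1/10 + 1/10 + 1/10 + 1/5 = 3/4.
E[W | W >= 4] = [4·1/4 + 5·1/10 + 6·1/10 + 7·1/10 + 8·1/5] / (3/4)
 = 22/5 / (3/4)
 = 88/15

5.8667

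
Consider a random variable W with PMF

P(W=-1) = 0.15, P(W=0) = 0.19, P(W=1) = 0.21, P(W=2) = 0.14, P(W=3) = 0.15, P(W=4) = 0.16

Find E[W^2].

4.83

E[W^2] = Σ w^2·P(W=w)
 = 1·0.15 + 0·0.19 + 1·0.21 + 4·0.14 + 9·0.15 + 16·0.16
 = 0.15 + 0 + 0.21 + 0.56 + 1.35 + 2.56
 = 4.83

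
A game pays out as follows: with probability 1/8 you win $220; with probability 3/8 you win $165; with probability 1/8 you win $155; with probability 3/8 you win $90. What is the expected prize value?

E[payout] = 220·1/8 + 165·3/8 + 155·1/8 + 90·3/8
 = 55/2 + 495/8 + 155/8 + 135/4
 = 285/2

142.5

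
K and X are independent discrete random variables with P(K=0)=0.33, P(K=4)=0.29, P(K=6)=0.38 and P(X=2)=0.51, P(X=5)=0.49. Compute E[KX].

11.9368

E[KX] = Σ_k Σ_x kx · P(K=k)P(X=x)
 = 0·0.1683 + 0·0.1617 + 8·0.1479 + 20·0.1421 + 12·0.1938 + 30·0.1862
 = 0 + 0 + 1.1832 + 2.842 + 2.3256 + 5.586
 = 11.9368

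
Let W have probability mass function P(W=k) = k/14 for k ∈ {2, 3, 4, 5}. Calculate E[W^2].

E[W^2] = Σ w^2·P(W=w)
 = 4·1/7 + 9·3/14 + 16·2/7 + 25·5/14
 = 4/7 + 27/14 + 32/7 + 125/14
 = 16

16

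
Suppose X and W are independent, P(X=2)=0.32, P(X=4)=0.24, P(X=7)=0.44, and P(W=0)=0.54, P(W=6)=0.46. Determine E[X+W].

7.44

E[X+W] = Σ_x Σ_w (x+w) · P(X=x)P(W=w)
 = 2·0.1728 + 8·0.1472 + 4·0.1296 + 10·0.1104 + 7·0.2376 + 13·0.2024
 = 0.3456 + 1.1776 + 0.5184 + 1.104 + 1.6632 + 2.6312
 = 7.44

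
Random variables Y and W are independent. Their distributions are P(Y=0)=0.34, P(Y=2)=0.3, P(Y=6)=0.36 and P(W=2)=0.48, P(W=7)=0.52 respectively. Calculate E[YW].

E[YW] = Σ_y Σ_w yw · P(Y=y)P(W=w)
 = 0·0.1632 + 0·0.1768 + 4·0.144 + 14·0.156 + 12·0.1728 + 42·0.1872
 = 0 + 0 + 0.576 + 2.184 + 2.0736 + 7.8624
 = 12.696

12.696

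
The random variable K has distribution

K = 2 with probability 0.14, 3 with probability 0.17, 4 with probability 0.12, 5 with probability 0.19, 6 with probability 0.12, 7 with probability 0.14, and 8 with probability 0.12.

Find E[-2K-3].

-12.76

E[-2K-3] = Σ (-2k-3)·P(K=k)
 = (-7)·0.14 + (-9)·0.17 + (-11)·0.12 + (-13)·0.19 + (-15)·0.12 + (-17)·0.14 + (-19)·0.12
 = (-0.98) + (-1.53) + (-1.32) + (-2.47) + (-1.8) + (-2.38) + (-2.28)
 = -12.76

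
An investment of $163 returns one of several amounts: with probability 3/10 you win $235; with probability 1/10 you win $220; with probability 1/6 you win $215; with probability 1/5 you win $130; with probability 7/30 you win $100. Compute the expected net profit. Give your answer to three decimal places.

14.667

E[payout] = 235·3/10 + 220·1/10 + 215·1/6 + 130·1/5 + 100·7/30
 = 141/2 + 22 + 215/6 + 26 + 70/3
 = 533/3
Net = 533/3 - 163 = 44/3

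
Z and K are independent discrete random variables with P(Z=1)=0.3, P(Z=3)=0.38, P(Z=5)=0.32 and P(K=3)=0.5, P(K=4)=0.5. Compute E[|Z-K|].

1.42

E[|Z-K|] = Σ_z Σ_k |z-k| · P(Z=z)P(K=k)
 = 2·0.15 + 3·0.15 + 0·0.19 + 1·0.19 + 2·0.16 + 1·0.16
 = 0.3 + 0.45 + 0 + 0.19 + 0.32 + 0.16
 = 1.42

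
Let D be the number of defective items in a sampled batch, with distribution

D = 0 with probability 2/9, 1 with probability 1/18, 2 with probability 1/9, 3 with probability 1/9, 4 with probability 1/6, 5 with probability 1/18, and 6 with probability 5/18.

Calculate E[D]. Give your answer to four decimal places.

E[D] = Σ d·P(D=d)
 = 0·2/9 + 1·1/18 + 2·1/9 + 3·1/9 + 4·1/6 + 5·1/18 + 6·5/18
 = 0 + 1/18 + 2/9 + 1/3 + 2/3 + 5/18 + 5/3
 = 29/9

3.2222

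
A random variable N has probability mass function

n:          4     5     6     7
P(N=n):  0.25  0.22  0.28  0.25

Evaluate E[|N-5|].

1.03

E[|N-5|] = Σ |n-5|·P(N=n)
 = 1·0.25 + 0·0.22 + 1·0.28 + 2·0.25
 = 0.25 + 0 + 0.28 + 0.5
 = 1.03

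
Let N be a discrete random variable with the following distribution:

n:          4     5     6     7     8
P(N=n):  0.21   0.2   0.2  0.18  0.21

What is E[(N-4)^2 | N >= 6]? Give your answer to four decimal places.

9.7966

P(N >= 6) = 0.2 + 0.18 + 0.21 = 0.59.
E[(N-4)^2 | N >= 6] = [4·0.2 + 9·0.18 + 16·0.21] / 0.59
 = 5.78 / 0.59
 = 578/59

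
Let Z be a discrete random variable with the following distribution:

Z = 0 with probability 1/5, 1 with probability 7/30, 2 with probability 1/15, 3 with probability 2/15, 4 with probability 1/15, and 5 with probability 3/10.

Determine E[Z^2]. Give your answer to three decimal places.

10.267

E[Z^2] = Σ z^2·P(Z=z)
 = 0·1/5 + 1·7/30 + 4·1/15 + 9·2/15 + 16·1/15 + 25·3/10
 = 0 + 7/30 + 4/15 + 6/5 + 16/15 + 15/2
 = 154/15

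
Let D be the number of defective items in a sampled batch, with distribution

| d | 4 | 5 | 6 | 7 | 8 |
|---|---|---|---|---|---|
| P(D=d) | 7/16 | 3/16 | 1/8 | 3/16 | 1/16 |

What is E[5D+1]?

E[5D+1] = Σ (5d+1)·P(D=d)
 = 21·7/16 + 26·3/16 + 31·1/8 + 36·3/16 + 41·1/16
 = 147/16 + 39/8 + 31/8 + 27/4 + 41/16
 = 109/4

27.25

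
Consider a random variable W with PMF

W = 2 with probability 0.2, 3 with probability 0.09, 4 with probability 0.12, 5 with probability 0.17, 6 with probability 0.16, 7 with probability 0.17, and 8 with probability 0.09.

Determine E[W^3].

E[W^3] = Σ w^3·P(W=w)
 = 8·0.2 + 27·0.09 + 64·0.12 + 125·0.17 + 216·0.16 + 343·0.17 + 512·0.09
 = 1.6 + 2.43 + 7.68 + 21.25 + 34.56 + 58.31 + 46.08
 = 171.91

171.91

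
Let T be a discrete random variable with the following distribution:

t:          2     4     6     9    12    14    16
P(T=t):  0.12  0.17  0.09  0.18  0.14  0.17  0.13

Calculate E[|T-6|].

4.86

E[|T-6|] = Σ |t-6|·P(T=t)
 = 4·0.12 + 2·0.17 + 0·0.09 + 3·0.18 + 6·0.14 + 8·0.17 + 10·0.13
 = 0.48 + 0.34 + 0 + 0.54 + 0.84 + 1.36 + 1.3
 = 4.86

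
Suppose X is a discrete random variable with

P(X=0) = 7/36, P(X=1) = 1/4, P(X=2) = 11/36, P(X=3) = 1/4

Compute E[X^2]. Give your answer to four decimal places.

3.7222

E[X^2] = Σ x^2·P(X=x)
 = 0·7/36 + 1·1/4 + 4·11/36 + 9·1/4
 = 0 + 1/4 + 11/9 + 9/4
 = 67/18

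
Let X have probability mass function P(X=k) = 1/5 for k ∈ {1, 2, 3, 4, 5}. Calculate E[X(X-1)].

E[X(X-1)] = Σ x(x-1)·P(X=x)
 = 0·1/5 + 2·1/5 + 6·1/5 + 12·1/5 + 20·1/5
 = 0 + 2/5 + 6/5 + 12/5 + 4
 = 8

8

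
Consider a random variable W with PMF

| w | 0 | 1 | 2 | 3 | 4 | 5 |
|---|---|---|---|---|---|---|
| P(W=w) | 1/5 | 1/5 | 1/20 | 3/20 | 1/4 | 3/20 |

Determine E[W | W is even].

2.2

P(W is even) = 1/5 + 1/20 + 1/4 = 1/2.
E[W | W is even] = [0·1/5 + 2·1/20 + 4·1/4] / (1/2)
 = 11/10 / (1/2)
 = 11/5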